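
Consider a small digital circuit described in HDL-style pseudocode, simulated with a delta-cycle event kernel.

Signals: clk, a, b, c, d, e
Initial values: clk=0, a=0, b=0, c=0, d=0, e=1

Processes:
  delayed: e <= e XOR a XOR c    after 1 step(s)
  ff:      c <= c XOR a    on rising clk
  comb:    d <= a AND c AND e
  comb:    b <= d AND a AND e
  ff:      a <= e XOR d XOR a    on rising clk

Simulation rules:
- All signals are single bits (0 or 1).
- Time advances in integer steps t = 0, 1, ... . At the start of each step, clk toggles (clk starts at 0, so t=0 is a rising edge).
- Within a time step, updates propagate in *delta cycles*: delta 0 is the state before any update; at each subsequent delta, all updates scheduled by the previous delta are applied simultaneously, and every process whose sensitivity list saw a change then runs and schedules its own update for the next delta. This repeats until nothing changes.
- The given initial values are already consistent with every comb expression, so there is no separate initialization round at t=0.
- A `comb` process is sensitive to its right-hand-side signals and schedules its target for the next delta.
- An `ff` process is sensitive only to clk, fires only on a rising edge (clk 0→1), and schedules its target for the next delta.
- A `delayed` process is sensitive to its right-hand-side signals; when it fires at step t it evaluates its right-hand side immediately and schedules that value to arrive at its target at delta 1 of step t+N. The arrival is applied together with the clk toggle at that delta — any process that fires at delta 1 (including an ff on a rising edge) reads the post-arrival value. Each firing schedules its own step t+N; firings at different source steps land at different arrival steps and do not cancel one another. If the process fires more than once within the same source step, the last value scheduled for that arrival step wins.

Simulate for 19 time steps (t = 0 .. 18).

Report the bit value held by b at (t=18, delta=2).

t=0 Δ0: e=1 clk=0 b=0 c=0 d=0 a=0
  Δ1: clk:0→1
  Δ2: a:0→1
  (2Δ to stable)
t=1 Δ0: e=1 clk=1 b=0 c=0 d=0 a=1
  Δ1: e:1→0, clk:1→0
  (1Δ to stable)
t=2 Δ0: e=0 clk=0 b=0 c=0 d=0 a=1
  Δ1: e:0→1, clk:0→1
  Δ2: c:0→1, a:1→0
  (2Δ to stable)
t=3 Δ0: e=1 clk=1 b=0 c=1 d=0 a=0
  Δ1: e:1→0, clk:1→0
  (1Δ to stable)
t=4 Δ0: e=0 clk=0 b=0 c=1 d=0 a=0
  Δ1: e:0→1, clk:0→1
  Δ2: a:0→1
  Δ3: d:0→1
  Δ4: b:0→1
  (4Δ to stable)
t=5 Δ0: e=1 clk=1 b=1 c=1 d=1 a=1
  Δ1: clk:1→0
  (1Δ to stable)
t=6 Δ0: e=1 clk=0 b=1 c=1 d=1 a=1
  Δ1: clk:0→1
  Δ2: c:1→0
  Δ3: d:1→0
  Δ4: b:1→0
  (4Δ to stable)
t=7 Δ0: e=1 clk=1 b=0 c=0 d=0 a=1
  Δ1: e:1→0, clk:1→0
  (1Δ to stable)
t=8 Δ0: e=0 clk=0 b=0 c=0 d=0 a=1
  Δ1: e:0→1, clk:0→1
  Δ2: c:0→1, a:1→0
  (2Δ to stable)
t=9 Δ0: e=1 clk=1 b=0 c=1 d=0 a=0
  Δ1: e:1→0, clk:1→0
  (1Δ to stable)
t=10 Δ0: e=0 clk=0 b=0 c=1 d=0 a=0
  Δ1: e:0→1, clk:0→1
  Δ2: a:0→1
  Δ3: d:0→1
  Δ4: b:0→1
  (4Δ to stable)
t=11 Δ0: e=1 clk=1 b=1 c=1 d=1 a=1
  Δ1: clk:1→0
  (1Δ to stable)
t=12 Δ0: e=1 clk=0 b=1 c=1 d=1 a=1
  Δ1: clk:0→1
  Δ2: c:1→0
  Δ3: d:1→0
  Δ4: b:1→0
  (4Δ to stable)
t=13 Δ0: e=1 clk=1 b=0 c=0 d=0 a=1
  Δ1: e:1→0, clk:1→0
  (1Δ to stable)
t=14 Δ0: e=0 clk=0 b=0 c=0 d=0 a=1
  Δ1: e:0→1, clk:0→1
  Δ2: c:0→1, a:1→0
  (2Δ to stable)
t=15 Δ0: e=1 clk=1 b=0 c=1 d=0 a=0
  Δ1: e:1→0, clk:1→0
  (1Δ to stable)
t=16 Δ0: e=0 clk=0 b=0 c=1 d=0 a=0
  Δ1: e:0→1, clk:0→1
  Δ2: a:0→1
  Δ3: d:0→1
  Δ4: b:0→1
  (4Δ to stable)
t=17 Δ0: e=1 clk=1 b=1 c=1 d=1 a=1
  Δ1: clk:1→0
  (1Δ to stable)
t=18 Δ0: e=1 clk=0 b=1 c=1 d=1 a=1
  Δ1: clk:0→1
  Δ2: c:1→0
  Δ3: d:1→0
  Δ4: b:1→0
  (4Δ to stable)

1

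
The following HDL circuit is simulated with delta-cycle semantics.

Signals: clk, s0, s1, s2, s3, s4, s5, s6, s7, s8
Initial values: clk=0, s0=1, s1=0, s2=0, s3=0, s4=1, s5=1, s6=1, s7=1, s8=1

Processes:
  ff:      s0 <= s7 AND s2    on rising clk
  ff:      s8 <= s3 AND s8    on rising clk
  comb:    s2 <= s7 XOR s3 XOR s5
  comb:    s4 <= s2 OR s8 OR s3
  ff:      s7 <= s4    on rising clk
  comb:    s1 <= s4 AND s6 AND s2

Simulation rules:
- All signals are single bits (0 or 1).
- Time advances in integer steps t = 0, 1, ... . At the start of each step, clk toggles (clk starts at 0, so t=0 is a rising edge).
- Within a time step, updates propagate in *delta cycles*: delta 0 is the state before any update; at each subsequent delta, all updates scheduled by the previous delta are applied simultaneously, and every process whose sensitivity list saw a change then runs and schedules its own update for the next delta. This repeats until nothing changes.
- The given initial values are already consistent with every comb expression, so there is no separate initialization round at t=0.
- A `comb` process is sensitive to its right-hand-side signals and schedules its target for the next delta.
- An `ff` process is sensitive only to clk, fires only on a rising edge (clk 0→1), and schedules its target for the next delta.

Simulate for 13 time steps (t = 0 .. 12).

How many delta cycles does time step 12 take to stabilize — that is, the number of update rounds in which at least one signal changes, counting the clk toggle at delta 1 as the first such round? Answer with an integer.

4

t0.Δ0 s7=1 s2=0 s5=1 s6=1 s8=1 s3=0 s0=1 s1=0 s4=1 clk=0
t0.Δ1 s7=1 s2=0 s5=1 s6=1 s8=1 s3=0 s0=1 s1=0 s4=1 clk=1
t0.Δ2 s7=1 s2=0 s5=1 s6=1 s8=0 s3=0 s0=0 s1=0 s4=1 clk=1
t0.Δ3 s7=1 s2=0 s5=1 s6=1 s8=0 s3=0 s0=0 s1=0 s4=0 clk=1
t1.Δ0 s7=1 s2=0 s5=1 s6=1 s8=0 s3=0 s0=0 s1=0 s4=0 clk=1
t1.Δ1 s7=1 s2=0 s5=1 s6=1 s8=0 s3=0 s0=0 s1=0 s4=0 clk=0
t2.Δ0 s7=1 s2=0 s5=1 s6=1 s8=0 s3=0 s0=0 s1=0 s4=0 clk=0
t2.Δ1 s7=1 s2=0 s5=1 s6=1 s8=0 s3=0 s0=0 s1=0 s4=0 clk=1
t2.Δ2 s7=0 s2=0 s5=1 s6=1 s8=0 s3=0 s0=0 s1=0 s4=0 clk=1
t2.Δ3 s7=0 s2=1 s5=1 s6=1 s8=0 s3=0 s0=0 s1=0 s4=0 clk=1
t2.Δ4 s7=0 s2=1 s5=1 s6=1 s8=0 s3=0 s0=0 s1=0 s4=1 clk=1
t2.Δ5 s7=0 s2=1 s5=1 s6=1 s8=0 s3=0 s0=0 s1=1 s4=1 clk=1
t3.Δ0 s7=0 s2=1 s5=1 s6=1 s8=0 s3=0 s0=0 s1=1 s4=1 clk=1
t3.Δ1 s7=0 s2=1 s5=1 s6=1 s8=0 s3=0 s0=0 s1=1 s4=1 clk=0
t4.Δ0 s7=0 s2=1 s5=1 s6=1 s8=0 s3=0 s0=0 s1=1 s4=1 clk=0
t4.Δ1 s7=0 s2=1 s5=1 s6=1 s8=0 s3=0 s0=0 s1=1 s4=1 clk=1
t4.Δ2 s7=1 s2=1 s5=1 s6=1 s8=0 s3=0 s0=0 s1=1 s4=1 clk=1
t4.Δ3 s7=1 s2=0 s5=1 s6=1 s8=0 s3=0 s0=0 s1=1 s4=1 clk=1
t4.Δ4 s7=1 s2=0 s5=1 s6=1 s8=0 s3=0 s0=0 s1=0 s4=0 clk=1
t5.Δ0 s7=1 s2=0 s5=1 s6=1 s8=0 s3=0 s0=0 s1=0 s4=0 clk=1
t5.Δ1 s7=1 s2=0 s5=1 s6=1 s8=0 s3=0 s0=0 s1=0 s4=0 clk=0
t6.Δ0 s7=1 s2=0 s5=1 s6=1 s8=0 s3=0 s0=0 s1=0 s4=0 clk=0
t6.Δ1 s7=1 s2=0 s5=1 s6=1 s8=0 s3=0 s0=0 s1=0 s4=0 clk=1
t6.Δ2 s7=0 s2=0 s5=1 s6=1 s8=0 s3=0 s0=0 s1=0 s4=0 clk=1
t6.Δ3 s7=0 s2=1 s5=1 s6=1 s8=0 s3=0 s0=0 s1=0 s4=0 clk=1
t6.Δ4 s7=0 s2=1 s5=1 s6=1 s8=0 s3=0 s0=0 s1=0 s4=1 clk=1
t6.Δ5 s7=0 s2=1 s5=1 s6=1 s8=0 s3=0 s0=0 s1=1 s4=1 clk=1
t7.Δ0 s7=0 s2=1 s5=1 s6=1 s8=0 s3=0 s0=0 s1=1 s4=1 clk=1
t7.Δ1 s7=0 s2=1 s5=1 s6=1 s8=0 s3=0 s0=0 s1=1 s4=1 clk=0
t8.Δ0 s7=0 s2=1 s5=1 s6=1 s8=0 s3=0 s0=0 s1=1 s4=1 clk=0
t8.Δ1 s7=0 s2=1 s5=1 s6=1 s8=0 s3=0 s0=0 s1=1 s4=1 clk=1
t8.Δ2 s7=1 s2=1 s5=1 s6=1 s8=0 s3=0 s0=0 s1=1 s4=1 clk=1
t8.Δ3 s7=1 s2=0 s5=1 s6=1 s8=0 s3=0 s0=0 s1=1 s4=1 clk=1
t8.Δ4 s7=1 s2=0 s5=1 s6=1 s8=0 s3=0 s0=0 s1=0 s4=0 clk=1
t9.Δ0 s7=1 s2=0 s5=1 s6=1 s8=0 s3=0 s0=0 s1=0 s4=0 clk=1
t9.Δ1 s7=1 s2=0 s5=1 s6=1 s8=0 s3=0 s0=0 s1=0 s4=0 clk=0
t10.Δ0 s7=1 s2=0 s5=1 s6=1 s8=0 s3=0 s0=0 s1=0 s4=0 clk=0
t10.Δ1 s7=1 s2=0 s5=1 s6=1 s8=0 s3=0 s0=0 s1=0 s4=0 clk=1
t10.Δ2 s7=0 s2=0 s5=1 s6=1 s8=0 s3=0 s0=0 s1=0 s4=0 clk=1
t10.Δ3 s7=0 s2=1 s5=1 s6=1 s8=0 s3=0 s0=0 s1=0 s4=0 clk=1
t10.Δ4 s7=0 s2=1 s5=1 s6=1 s8=0 s3=0 s0=0 s1=0 s4=1 clk=1
t10.Δ5 s7=0 s2=1 s5=1 s6=1 s8=0 s3=0 s0=0 s1=1 s4=1 clk=1
t11.Δ0 s7=0 s2=1 s5=1 s6=1 s8=0 s3=0 s0=0 s1=1 s4=1 clk=1
t11.Δ1 s7=0 s2=1 s5=1 s6=1 s8=0 s3=0 s0=0 s1=1 s4=1 clk=0
t12.Δ0 s7=0 s2=1 s5=1 s6=1 s8=0 s3=0 s0=0 s1=1 s4=1 clk=0
t12.Δ1 s7=0 s2=1 s5=1 s6=1 s8=0 s3=0 s0=0 s1=1 s4=1 clk=1
t12.Δ2 s7=1 s2=1 s5=1 s6=1 s8=0 s3=0 s0=0 s1=1 s4=1 clk=1
t12.Δ3 s7=1 s2=0 s5=1 s6=1 s8=0 s3=0 s0=0 s1=1 s4=1 clk=1
t12.Δ4 s7=1 s2=0 s5=1 s6=1 s8=0 s3=0 s0=0 s1=0 s4=0 clk=1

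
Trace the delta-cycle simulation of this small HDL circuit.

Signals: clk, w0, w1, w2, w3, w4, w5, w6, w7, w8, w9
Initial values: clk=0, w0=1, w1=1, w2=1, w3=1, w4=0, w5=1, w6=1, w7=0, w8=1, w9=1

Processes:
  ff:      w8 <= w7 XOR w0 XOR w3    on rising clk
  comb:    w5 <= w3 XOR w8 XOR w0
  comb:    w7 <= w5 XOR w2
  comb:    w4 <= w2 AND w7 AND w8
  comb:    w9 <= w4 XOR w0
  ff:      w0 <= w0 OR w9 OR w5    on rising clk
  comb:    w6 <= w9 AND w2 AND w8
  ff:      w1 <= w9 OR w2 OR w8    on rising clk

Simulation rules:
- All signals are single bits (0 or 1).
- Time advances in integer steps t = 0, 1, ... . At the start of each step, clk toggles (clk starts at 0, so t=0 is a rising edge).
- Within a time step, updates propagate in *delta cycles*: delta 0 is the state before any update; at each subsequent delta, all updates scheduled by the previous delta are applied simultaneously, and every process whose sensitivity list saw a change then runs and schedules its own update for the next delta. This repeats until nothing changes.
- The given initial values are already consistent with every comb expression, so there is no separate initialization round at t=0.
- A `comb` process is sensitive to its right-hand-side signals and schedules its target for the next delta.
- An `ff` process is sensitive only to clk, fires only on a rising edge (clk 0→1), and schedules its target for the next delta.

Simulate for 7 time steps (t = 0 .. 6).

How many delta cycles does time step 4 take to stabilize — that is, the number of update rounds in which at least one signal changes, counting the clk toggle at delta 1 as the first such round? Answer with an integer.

t=0 Δ0: w9=1 w1=1 w0=1 w2=1 w6=1 w3=1 w5=1 clk=0 w8=1 w4=0 w7=0
  Δ1: clk:0→1
  Δ2: w8:1→0
  Δ3: w6:1→0, w5:1→0
  Δ4: w7:0→1
  (4Δ to stable)
t=1 Δ0: w9=1 w1=1 w0=1 w2=1 w6=0 w3=1 w5=0 clk=1 w8=0 w4=0 w7=1
  Δ1: clk:1→0
  (1Δ to stable)
t=2 Δ0: w9=1 w1=1 w0=1 w2=1 w6=0 w3=1 w5=0 clk=0 w8=0 w4=0 w7=1
  Δ1: clk:0→1
  Δ2: w8:0→1
  Δ3: w6:0→1, w5:0→1, w4:0→1
  Δ4: w9:1→0, w7:1→0
  Δ5: w6:1→0, w4:1→0
  Δ6: w9:0→1
  Δ7: w6:0→1
  (7Δ to stable)
t=3 Δ0: w9=1 w1=1 w0=1 w2=1 w6=1 w3=1 w5=1 clk=1 w8=1 w4=0 w7=0
  Δ1: clk:1→0
  (1Δ to stable)
t=4 Δ0: w9=1 w1=1 w0=1 w2=1 w6=1 w3=1 w5=1 clk=0 w8=1 w4=0 w7=0
  Δ1: clk:0→1
  Δ2: w8:1→0
  Δ3: w6:1→0, w5:1→0
  Δ4: w7:0→1
  (4Δ to stable)
t=5 Δ0: w9=1 w1=1 w0=1 w2=1 w6=0 w3=1 w5=0 clk=1 w8=0 w4=0 w7=1
  Δ1: clk:1→0
  (1Δ to stable)
t=6 Δ0: w9=1 w1=1 w0=1 w2=1 w6=0 w3=1 w5=0 clk=0 w8=0 w4=0 w7=1
  Δ1: clk:0→1
  Δ2: w8:0→1
  Δ3: w6:0→1, w5:0→1, w4:0→1
  Δ4: w9:1→0, w7:1→0
  Δ5: w6:1→0, w4:1→0
  Δ6: w9:0→1
  Δ7: w6:0→1
  (7Δ to stable)

4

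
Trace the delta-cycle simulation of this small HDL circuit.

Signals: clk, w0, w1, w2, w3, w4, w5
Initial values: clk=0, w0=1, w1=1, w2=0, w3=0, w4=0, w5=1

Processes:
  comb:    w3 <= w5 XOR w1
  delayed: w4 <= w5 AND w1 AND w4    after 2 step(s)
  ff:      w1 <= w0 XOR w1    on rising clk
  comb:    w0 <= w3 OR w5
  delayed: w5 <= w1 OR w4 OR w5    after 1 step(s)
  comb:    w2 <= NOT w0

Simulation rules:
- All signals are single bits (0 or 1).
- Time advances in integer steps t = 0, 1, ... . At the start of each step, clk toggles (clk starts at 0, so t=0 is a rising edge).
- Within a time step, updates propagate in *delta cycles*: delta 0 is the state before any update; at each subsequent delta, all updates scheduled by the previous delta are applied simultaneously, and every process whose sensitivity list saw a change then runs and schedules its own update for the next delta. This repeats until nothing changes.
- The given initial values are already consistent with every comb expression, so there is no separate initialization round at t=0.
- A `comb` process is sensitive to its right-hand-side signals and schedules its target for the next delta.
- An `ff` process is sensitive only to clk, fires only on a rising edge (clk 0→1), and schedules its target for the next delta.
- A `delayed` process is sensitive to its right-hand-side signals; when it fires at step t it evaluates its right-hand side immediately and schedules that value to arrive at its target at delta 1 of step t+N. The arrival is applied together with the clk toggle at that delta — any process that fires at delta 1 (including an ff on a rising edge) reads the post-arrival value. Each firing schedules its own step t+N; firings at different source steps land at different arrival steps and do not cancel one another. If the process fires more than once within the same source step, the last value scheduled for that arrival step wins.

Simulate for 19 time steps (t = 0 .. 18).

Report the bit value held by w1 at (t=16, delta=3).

t=0 Δ0: clk=0 w0=1 w3=0 w5=1 w1=1 w4=0 w2=0
  Δ1: clk:0→1
  Δ2: w1:1→0
  Δ3: w3:0→1
  (3Δ to stable)
t=1 Δ0: clk=1 w0=1 w3=1 w5=1 w1=0 w4=0 w2=0
  Δ1: clk:1→0
  (1Δ to stable)
t=2 Δ0: clk=0 w0=1 w3=1 w5=1 w1=0 w4=0 w2=0
  Δ1: clk:0→1
  Δ2: w1:0→1
  Δ3: w3:1→0
  (3Δ to stable)
t=3 Δ0: clk=1 w0=1 w3=0 w5=1 w1=1 w4=0 w2=0
  Δ1: clk:1→0
  (1Δ to stable)
t=4 Δ0: clk=0 w0=1 w3=0 w5=1 w1=1 w4=0 w2=0
  Δ1: clk:0→1
  Δ2: w1:1→0
  Δ3: w3:0→1
  (3Δ to stable)
t=5 Δ0: clk=1 w0=1 w3=1 w5=1 w1=0 w4=0 w2=0
  Δ1: clk:1→0
  (1Δ to stable)
t=6 Δ0: clk=0 w0=1 w3=1 w5=1 w1=0 w4=0 w2=0
  Δ1: clk:0→1
  Δ2: w1:0→1
  Δ3: w3:1→0
  (3Δ to stable)
t=7 Δ0: clk=1 w0=1 w3=0 w5=1 w1=1 w4=0 w2=0
  Δ1: clk:1→0
  (1Δ to stable)
t=8 Δ0: clk=0 w0=1 w3=0 w5=1 w1=1 w4=0 w2=0
  Δ1: clk:0→1
  Δ2: w1:1→0
  Δ3: w3:0→1
  (3Δ to stable)
t=9 Δ0: clk=1 w0=1 w3=1 w5=1 w1=0 w4=0 w2=0
  Δ1: clk:1→0
  (1Δ to stable)
t=10 Δ0: clk=0 w0=1 w3=1 w5=1 w1=0 w4=0 w2=0
  Δ1: clk:0→1
  Δ2: w1:0→1
  Δ3: w3:1→0
  (3Δ to stable)
t=11 Δ0: clk=1 w0=1 w3=0 w5=1 w1=1 w4=0 w2=0
  Δ1: clk:1→0
  (1Δ to stable)
t=12 Δ0: clk=0 w0=1 w3=0 w5=1 w1=1 w4=0 w2=0
  Δ1: clk:0→1
  Δ2: w1:1→0
  Δ3: w3:0→1
  (3Δ to stable)
t=13 Δ0: clk=1 w0=1 w3=1 w5=1 w1=0 w4=0 w2=0
  Δ1: clk:1→0
  (1Δ to stable)
t=14 Δ0: clk=0 w0=1 w3=1 w5=1 w1=0 w4=0 w2=0
  Δ1: clk:0→1
  Δ2: w1:0→1
  Δ3: w3:1→0
  (3Δ to stable)
t=15 Δ0: clk=1 w0=1 w3=0 w5=1 w1=1 w4=0 w2=0
  Δ1: clk:1→0
  (1Δ to stable)
t=16 Δ0: clk=0 w0=1 w3=0 w5=1 w1=1 w4=0 w2=0
  Δ1: clk:0→1
  Δ2: w1:1→0
  Δ3: w3:0→1
  (3Δ to stable)
t=17 Δ0: clk=1 w0=1 w3=1 w5=1 w1=0 w4=0 w2=0
  Δ1: clk:1→0
  (1Δ to stable)
t=18 Δ0: clk=0 w0=1 w3=1 w5=1 w1=0 w4=0 w2=0
  Δ1: clk:0→1
  Δ2: w1:0→1
  Δ3: w3:1→0
  (3Δ to stable)

0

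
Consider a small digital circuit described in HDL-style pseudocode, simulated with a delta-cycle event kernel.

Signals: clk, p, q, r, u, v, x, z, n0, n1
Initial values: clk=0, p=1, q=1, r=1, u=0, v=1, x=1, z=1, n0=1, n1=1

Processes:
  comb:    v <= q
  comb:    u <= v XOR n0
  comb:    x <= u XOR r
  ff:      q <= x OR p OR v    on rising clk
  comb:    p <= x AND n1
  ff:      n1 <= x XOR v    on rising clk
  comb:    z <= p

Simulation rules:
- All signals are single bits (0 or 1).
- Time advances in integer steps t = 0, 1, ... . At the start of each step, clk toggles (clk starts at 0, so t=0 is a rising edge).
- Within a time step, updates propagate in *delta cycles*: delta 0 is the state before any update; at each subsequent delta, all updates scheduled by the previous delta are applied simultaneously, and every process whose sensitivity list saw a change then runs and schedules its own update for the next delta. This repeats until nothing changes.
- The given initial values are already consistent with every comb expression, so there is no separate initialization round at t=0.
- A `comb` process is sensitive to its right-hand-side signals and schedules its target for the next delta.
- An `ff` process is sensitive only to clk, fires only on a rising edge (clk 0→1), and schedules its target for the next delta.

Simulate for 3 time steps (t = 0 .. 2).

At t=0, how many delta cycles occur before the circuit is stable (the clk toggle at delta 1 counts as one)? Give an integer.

4

t=0 Δ0: u=0 z=1 v=1 r=1 q=1 x=1 n0=1 clk=0 n1=1 p=1
  Δ1: clk:0→1
  Δ2: n1:1→0
  Δ3: p:1→0
  Δ4: z:1→0
  (4Δ to stable)
t=1 Δ0: u=0 z=0 v=1 r=1 q=1 x=1 n0=1 clk=1 n1=0 p=0
  Δ1: clk:1→0
  (1Δ to stable)
t=2 Δ0: u=0 z=0 v=1 r=1 q=1 x=1 n0=1 clk=0 n1=0 p=0
  Δ1: clk:0→1
  (1Δ to stable)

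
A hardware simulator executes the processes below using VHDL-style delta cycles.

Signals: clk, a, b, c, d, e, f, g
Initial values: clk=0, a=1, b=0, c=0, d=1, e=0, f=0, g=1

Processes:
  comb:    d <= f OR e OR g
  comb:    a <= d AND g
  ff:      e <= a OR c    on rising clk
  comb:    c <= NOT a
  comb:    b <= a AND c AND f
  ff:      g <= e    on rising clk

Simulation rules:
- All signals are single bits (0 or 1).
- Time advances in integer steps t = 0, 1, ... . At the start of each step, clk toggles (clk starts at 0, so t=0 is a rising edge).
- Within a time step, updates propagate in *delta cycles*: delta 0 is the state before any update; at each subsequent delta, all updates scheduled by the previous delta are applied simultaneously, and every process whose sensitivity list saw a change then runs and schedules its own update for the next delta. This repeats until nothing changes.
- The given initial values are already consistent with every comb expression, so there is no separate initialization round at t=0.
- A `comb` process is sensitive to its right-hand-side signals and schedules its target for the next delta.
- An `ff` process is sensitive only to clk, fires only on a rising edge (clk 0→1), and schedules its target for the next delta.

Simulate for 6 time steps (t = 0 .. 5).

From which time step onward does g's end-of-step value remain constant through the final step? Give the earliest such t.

2

[bits: e,d,clk,a,f,b,c,g]
t=0: Δ0=01010001 Δ1=01110001 Δ2=11110000 Δ3=11100000 Δ4=11100010 | 4Δ
t=1: Δ0=11100010 Δ1=11000010 | 1Δ
t=2: Δ0=11000010 Δ1=11100010 Δ2=11100011 Δ3=11110011 Δ4=11110001 | 4Δ
t=3: Δ0=11110001 Δ1=11010001 | 1Δ
t=4: Δ0=11010001 Δ1=11110001 | 1Δ
t=5: Δ0=11110001 Δ1=11010001 | 1Δ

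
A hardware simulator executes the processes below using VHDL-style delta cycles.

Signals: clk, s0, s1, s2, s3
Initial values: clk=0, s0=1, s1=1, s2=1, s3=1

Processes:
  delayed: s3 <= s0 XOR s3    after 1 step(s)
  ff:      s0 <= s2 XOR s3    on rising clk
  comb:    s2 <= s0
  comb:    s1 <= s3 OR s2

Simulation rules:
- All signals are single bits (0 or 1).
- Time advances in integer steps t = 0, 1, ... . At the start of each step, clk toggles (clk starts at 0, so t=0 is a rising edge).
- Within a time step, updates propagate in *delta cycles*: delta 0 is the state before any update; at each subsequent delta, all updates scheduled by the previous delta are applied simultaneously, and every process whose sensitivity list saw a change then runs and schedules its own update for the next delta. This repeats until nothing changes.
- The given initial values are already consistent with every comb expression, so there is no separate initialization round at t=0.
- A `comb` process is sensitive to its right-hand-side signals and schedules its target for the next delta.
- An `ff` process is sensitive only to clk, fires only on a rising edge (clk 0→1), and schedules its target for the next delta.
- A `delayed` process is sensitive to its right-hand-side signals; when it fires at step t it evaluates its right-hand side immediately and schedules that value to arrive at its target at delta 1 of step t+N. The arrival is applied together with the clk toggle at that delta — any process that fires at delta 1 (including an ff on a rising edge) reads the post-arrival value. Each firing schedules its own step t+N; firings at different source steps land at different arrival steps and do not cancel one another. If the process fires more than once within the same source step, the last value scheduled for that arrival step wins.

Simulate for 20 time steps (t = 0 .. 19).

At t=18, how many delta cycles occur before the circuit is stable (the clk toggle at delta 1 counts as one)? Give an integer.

3

t=0 Δ0: s0=1 s2=1 s1=1 clk=0 s3=1
  Δ1: clk:0→1
  Δ2: s0:1→0
  Δ3: s2:1→0
  (3Δ to stable)
t=1 Δ0: s0=0 s2=0 s1=1 clk=1 s3=1
  Δ1: clk:1→0
  (1Δ to stable)
t=2 Δ0: s0=0 s2=0 s1=1 clk=0 s3=1
  Δ1: clk:0→1
  Δ2: s0:0→1
  Δ3: s2:0→1
  (3Δ to stable)
t=3 Δ0: s0=1 s2=1 s1=1 clk=1 s3=1
  Δ1: clk:1→0, s3:1→0
  (1Δ to stable)
t=4 Δ0: s0=1 s2=1 s1=1 clk=0 s3=0
  Δ1: clk:0→1, s3:0→1
  Δ2: s0:1→0
  Δ3: s2:1→0
  (3Δ to stable)
t=5 Δ0: s0=0 s2=0 s1=1 clk=1 s3=1
  Δ1: clk:1→0
  (1Δ to stable)
t=6 Δ0: s0=0 s2=0 s1=1 clk=0 s3=1
  Δ1: clk:0→1
  Δ2: s0:0→1
  Δ3: s2:0→1
  (3Δ to stable)
t=7 Δ0: s0=1 s2=1 s1=1 clk=1 s3=1
  Δ1: clk:1→0, s3:1→0
  (1Δ to stable)
t=8 Δ0: s0=1 s2=1 s1=1 clk=0 s3=0
  Δ1: clk:0→1, s3:0→1
  Δ2: s0:1→0
  Δ3: s2:1→0
  (3Δ to stable)
t=9 Δ0: s0=0 s2=0 s1=1 clk=1 s3=1
  Δ1: clk:1→0
  (1Δ to stable)
t=10 Δ0: s0=0 s2=0 s1=1 clk=0 s3=1
  Δ1: clk:0→1
  Δ2: s0:0→1
  Δ3: s2:0→1
  (3Δ to stable)
t=11 Δ0: s0=1 s2=1 s1=1 clk=1 s3=1
  Δ1: clk:1→0, s3:1→0
  (1Δ to stable)
t=12 Δ0: s0=1 s2=1 s1=1 clk=0 s3=0
  Δ1: clk:0→1, s3:0→1
  Δ2: s0:1→0
  Δ3: s2:1→0
  (3Δ to stable)
t=13 Δ0: s0=0 s2=0 s1=1 clk=1 s3=1
  Δ1: clk:1→0
  (1Δ to stable)
t=14 Δ0: s0=0 s2=0 s1=1 clk=0 s3=1
  Δ1: clk:0→1
  Δ2: s0:0→1
  Δ3: s2:0→1
  (3Δ to stable)
t=15 Δ0: s0=1 s2=1 s1=1 clk=1 s3=1
  Δ1: clk:1→0, s3:1→0
  (1Δ to stable)
t=16 Δ0: s0=1 s2=1 s1=1 clk=0 s3=0
  Δ1: clk:0→1, s3:0→1
  Δ2: s0:1→0
  Δ3: s2:1→0
  (3Δ to stable)
t=17 Δ0: s0=0 s2=0 s1=1 clk=1 s3=1
  Δ1: clk:1→0
  (1Δ to stable)
t=18 Δ0: s0=0 s2=0 s1=1 clk=0 s3=1
  Δ1: clk:0→1
  Δ2: s0:0→1
  Δ3: s2:0→1
  (3Δ to stable)
t=19 Δ0: s0=1 s2=1 s1=1 clk=1 s3=1
  Δ1: clk:1→0, s3:1→0
  (1Δ to stable)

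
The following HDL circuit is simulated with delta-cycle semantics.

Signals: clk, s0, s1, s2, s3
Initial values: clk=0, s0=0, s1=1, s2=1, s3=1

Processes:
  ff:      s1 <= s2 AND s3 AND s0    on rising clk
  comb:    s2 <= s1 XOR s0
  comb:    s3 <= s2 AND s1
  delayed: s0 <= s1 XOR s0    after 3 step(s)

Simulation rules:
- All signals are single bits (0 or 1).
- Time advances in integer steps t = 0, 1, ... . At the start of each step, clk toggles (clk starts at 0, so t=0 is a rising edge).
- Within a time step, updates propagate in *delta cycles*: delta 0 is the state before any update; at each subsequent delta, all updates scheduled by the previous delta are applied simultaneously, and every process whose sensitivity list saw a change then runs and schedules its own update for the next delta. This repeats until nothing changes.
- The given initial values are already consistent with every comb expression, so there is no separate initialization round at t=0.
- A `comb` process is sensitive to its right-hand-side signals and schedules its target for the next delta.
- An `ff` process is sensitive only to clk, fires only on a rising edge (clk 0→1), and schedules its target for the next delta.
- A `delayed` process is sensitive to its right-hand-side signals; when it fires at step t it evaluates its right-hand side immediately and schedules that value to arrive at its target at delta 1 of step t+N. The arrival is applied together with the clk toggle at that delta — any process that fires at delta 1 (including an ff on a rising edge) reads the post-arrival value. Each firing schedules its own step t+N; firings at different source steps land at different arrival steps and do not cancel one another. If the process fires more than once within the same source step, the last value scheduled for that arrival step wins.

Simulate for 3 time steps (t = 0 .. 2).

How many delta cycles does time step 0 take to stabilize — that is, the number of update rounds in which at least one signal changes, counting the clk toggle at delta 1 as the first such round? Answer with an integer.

3

t0.Δ0 s2=1 s0=0 s3=1 s1=1 clk=0
t0.Δ1 s2=1 s0=0 s3=1 s1=1 clk=1
t0.Δ2 s2=1 s0=0 s3=1 s1=0 clk=1
t0.Δ3 s2=0 s0=0 s3=0 s1=0 clk=1
t1.Δ0 s2=0 s0=0 s3=0 s1=0 clk=1
t1.Δ1 s2=0 s0=0 s3=0 s1=0 clk=0
t2.Δ0 s2=0 s0=0 s3=0 s1=0 clk=0
t2.Δ1 s2=0 s0=0 s3=0 s1=0 clk=1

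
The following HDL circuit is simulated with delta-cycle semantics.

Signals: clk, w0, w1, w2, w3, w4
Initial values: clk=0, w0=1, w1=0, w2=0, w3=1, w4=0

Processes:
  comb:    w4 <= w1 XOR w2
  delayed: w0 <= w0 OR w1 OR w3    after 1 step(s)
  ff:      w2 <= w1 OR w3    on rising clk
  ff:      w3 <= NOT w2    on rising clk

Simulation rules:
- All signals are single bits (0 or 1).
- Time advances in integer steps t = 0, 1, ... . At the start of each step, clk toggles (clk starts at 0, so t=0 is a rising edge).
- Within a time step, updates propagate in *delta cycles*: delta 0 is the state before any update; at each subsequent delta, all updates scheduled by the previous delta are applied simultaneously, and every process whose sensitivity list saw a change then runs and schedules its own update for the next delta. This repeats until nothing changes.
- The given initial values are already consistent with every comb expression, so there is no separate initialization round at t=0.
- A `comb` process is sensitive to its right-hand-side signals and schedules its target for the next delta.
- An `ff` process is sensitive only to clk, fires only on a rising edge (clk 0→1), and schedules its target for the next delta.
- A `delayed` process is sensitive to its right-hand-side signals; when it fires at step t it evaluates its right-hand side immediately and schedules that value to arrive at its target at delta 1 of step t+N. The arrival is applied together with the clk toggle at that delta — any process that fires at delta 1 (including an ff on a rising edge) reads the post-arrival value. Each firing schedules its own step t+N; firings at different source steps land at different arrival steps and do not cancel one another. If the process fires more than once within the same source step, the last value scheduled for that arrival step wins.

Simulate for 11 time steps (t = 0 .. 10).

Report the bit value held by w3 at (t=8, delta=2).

[bits: w0,w3,w4,w2,w1,clk]
t=0: Δ0=110000 Δ1=110001 Δ2=110101 Δ3=111101 | 3Δ
t=1: Δ0=111101 Δ1=111100 | 1Δ
t=2: Δ0=111100 Δ1=111101 Δ2=101101 | 2Δ
t=3: Δ0=101101 Δ1=101100 | 1Δ
t=4: Δ0=101100 Δ1=101101 Δ2=101001 Δ3=100001 | 3Δ
t=5: Δ0=100001 Δ1=100000 | 1Δ
t=6: Δ0=100000 Δ1=100001 Δ2=110001 | 2Δ
t=7: Δ0=110001 Δ1=110000 | 1Δ
t=8: Δ0=110000 Δ1=110001 Δ2=110101 Δ3=111101 | 3Δ
t=9: Δ0=111101 Δ1=111100 | 1Δ
t=10: Δ0=111100 Δ1=111101 Δ2=101101 | 2Δ

1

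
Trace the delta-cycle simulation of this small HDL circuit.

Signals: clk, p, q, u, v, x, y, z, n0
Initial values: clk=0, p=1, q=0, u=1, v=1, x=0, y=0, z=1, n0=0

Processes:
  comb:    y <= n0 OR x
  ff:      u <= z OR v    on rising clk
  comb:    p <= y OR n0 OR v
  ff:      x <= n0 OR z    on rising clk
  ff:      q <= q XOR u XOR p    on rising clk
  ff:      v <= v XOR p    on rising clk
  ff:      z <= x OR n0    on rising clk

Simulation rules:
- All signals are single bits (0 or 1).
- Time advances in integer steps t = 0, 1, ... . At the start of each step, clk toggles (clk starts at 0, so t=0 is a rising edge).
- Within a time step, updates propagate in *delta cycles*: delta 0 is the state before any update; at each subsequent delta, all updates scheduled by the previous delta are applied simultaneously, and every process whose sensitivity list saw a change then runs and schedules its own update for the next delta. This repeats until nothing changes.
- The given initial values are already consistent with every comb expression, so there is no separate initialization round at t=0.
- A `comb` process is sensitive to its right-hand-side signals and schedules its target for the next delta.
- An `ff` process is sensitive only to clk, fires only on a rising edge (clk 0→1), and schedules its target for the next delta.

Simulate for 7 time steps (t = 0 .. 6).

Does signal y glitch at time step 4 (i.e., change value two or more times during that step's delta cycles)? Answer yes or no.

no

t0.Δ0 z=1 y=0 q=0 n0=0 x=0 u=1 clk=0 v=1 p=1
t0.Δ1 z=1 y=0 q=0 n0=0 x=0 u=1 clk=1 v=1 p=1
t0.Δ2 z=0 y=0 q=0 n0=0 x=1 u=1 clk=1 v=0 p=1
t0.Δ3 z=0 y=1 q=0 n0=0 x=1 u=1 clk=1 v=0 p=0
t0.Δ4 z=0 y=1 q=0 n0=0 x=1 u=1 clk=1 v=0 p=1
t1.Δ0 z=0 y=1 q=0 n0=0 x=1 u=1 clk=1 v=0 p=1
t1.Δ1 z=0 y=1 q=0 n0=0 x=1 u=1 clk=0 v=0 p=1
t2.Δ0 z=0 y=1 q=0 n0=0 x=1 u=1 clk=0 v=0 p=1
t2.Δ1 z=0 y=1 q=0 n0=0 x=1 u=1 clk=1 v=0 p=1
t2.Δ2 z=1 y=1 q=0 n0=0 x=0 u=0 clk=1 v=1 p=1
t2.Δ3 z=1 y=0 q=0 n0=0 x=0 u=0 clk=1 v=1 p=1
t3.Δ0 z=1 y=0 q=0 n0=0 x=0 u=0 clk=1 v=1 p=1
t3.Δ1 z=1 y=0 q=0 n0=0 x=0 u=0 clk=0 v=1 p=1
t4.Δ0 z=1 y=0 q=0 n0=0 x=0 u=0 clk=0 v=1 p=1
t4.Δ1 z=1 y=0 q=0 n0=0 x=0 u=0 clk=1 v=1 p=1
t4.Δ2 z=0 y=0 q=1 n0=0 x=1 u=1 clk=1 v=0 p=1
t4.Δ3 z=0 y=1 q=1 n0=0 x=1 u=1 clk=1 v=0 p=0
t4.Δ4 z=0 y=1 q=1 n0=0 x=1 u=1 clk=1 v=0 p=1
t5.Δ0 z=0 y=1 q=1 n0=0 x=1 u=1 clk=1 v=0 p=1
t5.Δ1 z=0 y=1 q=1 n0=0 x=1 u=1 clk=0 v=0 p=1
t6.Δ0 z=0 y=1 q=1 n0=0 x=1 u=1 clk=0 v=0 p=1
t6.Δ1 z=0 y=1 q=1 n0=0 x=1 u=1 clk=1 v=0 p=1
t6.Δ2 z=1 y=1 q=1 n0=0 x=0 u=0 clk=1 v=1 p=1
t6.Δ3 z=1 y=0 q=1 n0=0 x=0 u=0 clk=1 v=1 p=1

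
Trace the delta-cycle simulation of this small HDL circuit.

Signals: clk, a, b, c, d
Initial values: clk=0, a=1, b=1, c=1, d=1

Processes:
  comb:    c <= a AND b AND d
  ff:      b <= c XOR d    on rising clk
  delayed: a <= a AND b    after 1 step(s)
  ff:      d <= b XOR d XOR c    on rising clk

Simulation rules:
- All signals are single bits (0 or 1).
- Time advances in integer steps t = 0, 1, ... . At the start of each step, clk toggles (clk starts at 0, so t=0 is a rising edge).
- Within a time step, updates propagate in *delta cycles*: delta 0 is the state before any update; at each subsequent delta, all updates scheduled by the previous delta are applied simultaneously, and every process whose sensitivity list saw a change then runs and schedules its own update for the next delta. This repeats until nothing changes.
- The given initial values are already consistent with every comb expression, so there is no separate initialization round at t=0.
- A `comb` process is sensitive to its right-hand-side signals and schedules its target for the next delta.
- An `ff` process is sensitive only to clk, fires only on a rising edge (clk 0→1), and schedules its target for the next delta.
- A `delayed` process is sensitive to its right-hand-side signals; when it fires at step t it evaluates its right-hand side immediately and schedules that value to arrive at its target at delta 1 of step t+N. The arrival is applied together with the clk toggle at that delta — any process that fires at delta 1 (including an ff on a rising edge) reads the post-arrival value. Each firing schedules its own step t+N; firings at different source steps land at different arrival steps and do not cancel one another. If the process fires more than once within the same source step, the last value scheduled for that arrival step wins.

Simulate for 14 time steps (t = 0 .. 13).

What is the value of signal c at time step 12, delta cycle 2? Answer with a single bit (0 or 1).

0

[bits: d,c,a,clk,b]
t=0: Δ0=11101 Δ1=11111 Δ2=11110 Δ3=10110 | 3Δ
t=1: Δ0=10110 Δ1=10000 | 1Δ
t=2: Δ0=10000 Δ1=10010 Δ2=10011 | 2Δ
t=3: Δ0=10011 Δ1=10001 | 1Δ
t=4: Δ0=10001 Δ1=10011 Δ2=00011 | 2Δ
t=5: Δ0=00011 Δ1=00001 | 1Δ
t=6: Δ0=00001 Δ1=00011 Δ2=10010 | 2Δ
t=7: Δ0=10010 Δ1=10000 | 1Δ
t=8: Δ0=10000 Δ1=10010 Δ2=10011 | 2Δ
t=9: Δ0=10011 Δ1=10001 | 1Δ
t=10: Δ0=10001 Δ1=10011 Δ2=00011 | 2Δ
t=11: Δ0=00011 Δ1=00001 | 1Δ
t=12: Δ0=00001 Δ1=00011 Δ2=10010 | 2Δ
t=13: Δ0=10010 Δ1=10000 | 1Δ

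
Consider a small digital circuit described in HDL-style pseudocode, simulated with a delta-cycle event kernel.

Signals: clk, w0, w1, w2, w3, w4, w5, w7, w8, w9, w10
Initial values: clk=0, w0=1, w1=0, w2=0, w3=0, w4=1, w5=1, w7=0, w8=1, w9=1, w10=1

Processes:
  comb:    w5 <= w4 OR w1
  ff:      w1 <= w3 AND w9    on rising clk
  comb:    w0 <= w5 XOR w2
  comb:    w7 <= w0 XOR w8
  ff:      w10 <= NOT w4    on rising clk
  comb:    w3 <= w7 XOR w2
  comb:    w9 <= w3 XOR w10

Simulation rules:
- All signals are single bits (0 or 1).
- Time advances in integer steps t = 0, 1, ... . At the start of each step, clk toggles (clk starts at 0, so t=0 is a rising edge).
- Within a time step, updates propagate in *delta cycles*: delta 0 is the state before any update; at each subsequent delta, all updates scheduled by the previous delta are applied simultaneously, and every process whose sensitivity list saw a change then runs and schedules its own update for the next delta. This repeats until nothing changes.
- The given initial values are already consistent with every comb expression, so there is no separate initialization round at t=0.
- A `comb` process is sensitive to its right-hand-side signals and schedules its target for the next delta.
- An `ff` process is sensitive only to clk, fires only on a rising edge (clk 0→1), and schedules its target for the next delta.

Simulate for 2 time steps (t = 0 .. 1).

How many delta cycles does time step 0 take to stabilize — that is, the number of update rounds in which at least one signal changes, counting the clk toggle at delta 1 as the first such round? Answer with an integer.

3

t=0 Δ0: w9=1 w3=0 w0=1 w5=1 w7=0 w4=1 clk=0 w1=0 w10=1 w8=1 w2=0
  Δ1: clk:0→1
  Δ2: w10:1→0
  Δ3: w9:1→0
  (3Δ to stable)
t=1 Δ0: w9=0 w3=0 w0=1 w5=1 w7=0 w4=1 clk=1 w1=0 w10=0 w8=1 w2=0
  Δ1: clk:1→0
  (1Δ to stable)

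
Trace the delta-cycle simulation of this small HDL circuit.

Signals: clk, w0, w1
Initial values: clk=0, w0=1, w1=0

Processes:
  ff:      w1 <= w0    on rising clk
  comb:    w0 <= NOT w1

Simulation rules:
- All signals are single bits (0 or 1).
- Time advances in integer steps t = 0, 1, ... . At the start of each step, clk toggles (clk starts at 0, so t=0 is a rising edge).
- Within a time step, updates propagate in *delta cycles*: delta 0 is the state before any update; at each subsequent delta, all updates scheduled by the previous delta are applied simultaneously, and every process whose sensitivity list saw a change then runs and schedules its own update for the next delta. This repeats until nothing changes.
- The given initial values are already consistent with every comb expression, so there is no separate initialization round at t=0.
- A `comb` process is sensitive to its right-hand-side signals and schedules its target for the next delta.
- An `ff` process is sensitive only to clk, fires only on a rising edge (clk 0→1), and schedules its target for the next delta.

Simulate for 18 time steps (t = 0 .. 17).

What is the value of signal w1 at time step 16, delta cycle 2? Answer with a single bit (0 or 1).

t=0 Δ0: w0=1 w1=0 clk=0
  Δ1: clk:0→1
  Δ2: w1:0→1
  Δ3: w0:1→0
  (3Δ to stable)
t=1 Δ0: w0=0 w1=1 clk=1
  Δ1: clk:1→0
  (1Δ to stable)
t=2 Δ0: w0=0 w1=1 clk=0
  Δ1: clk:0→1
  Δ2: w1:1→0
  Δ3: w0:0→1
  (3Δ to stable)
t=3 Δ0: w0=1 w1=0 clk=1
  Δ1: clk:1→0
  (1Δ to stable)
t=4 Δ0: w0=1 w1=0 clk=0
  Δ1: clk:0→1
  Δ2: w1:0→1
  Δ3: w0:1→0
  (3Δ to stable)
t=5 Δ0: w0=0 w1=1 clk=1
  Δ1: clk:1→0
  (1Δ to stable)
t=6 Δ0: w0=0 w1=1 clk=0
  Δ1: clk:0→1
  Δ2: w1:1→0
  Δ3: w0:0→1
  (3Δ to stable)
t=7 Δ0: w0=1 w1=0 clk=1
  Δ1: clk:1→0
  (1Δ to stable)
t=8 Δ0: w0=1 w1=0 clk=0
  Δ1: clk:0→1
  Δ2: w1:0→1
  Δ3: w0:1→0
  (3Δ to stable)
t=9 Δ0: w0=0 w1=1 clk=1
  Δ1: clk:1→0
  (1Δ to stable)
t=10 Δ0: w0=0 w1=1 clk=0
  Δ1: clk:0→1
  Δ2: w1:1→0
  Δ3: w0:0→1
  (3Δ to stable)
t=11 Δ0: w0=1 w1=0 clk=1
  Δ1: clk:1→0
  (1Δ to stable)
t=12 Δ0: w0=1 w1=0 clk=0
  Δ1: clk:0→1
  Δ2: w1:0→1
  Δ3: w0:1→0
  (3Δ to stable)
t=13 Δ0: w0=0 w1=1 clk=1
  Δ1: clk:1→0
  (1Δ to stable)
t=14 Δ0: w0=0 w1=1 clk=0
  Δ1: clk:0→1
  Δ2: w1:1→0
  Δ3: w0:0→1
  (3Δ to stable)
t=15 Δ0: w0=1 w1=0 clk=1
  Δ1: clk:1→0
  (1Δ to stable)
t=16 Δ0: w0=1 w1=0 clk=0
  Δ1: clk:0→1
  Δ2: w1:0→1
  Δ3: w0:1→0
  (3Δ to stable)
t=17 Δ0: w0=0 w1=1 clk=1
  Δ1: clk:1→0
  (1Δ to stable)

1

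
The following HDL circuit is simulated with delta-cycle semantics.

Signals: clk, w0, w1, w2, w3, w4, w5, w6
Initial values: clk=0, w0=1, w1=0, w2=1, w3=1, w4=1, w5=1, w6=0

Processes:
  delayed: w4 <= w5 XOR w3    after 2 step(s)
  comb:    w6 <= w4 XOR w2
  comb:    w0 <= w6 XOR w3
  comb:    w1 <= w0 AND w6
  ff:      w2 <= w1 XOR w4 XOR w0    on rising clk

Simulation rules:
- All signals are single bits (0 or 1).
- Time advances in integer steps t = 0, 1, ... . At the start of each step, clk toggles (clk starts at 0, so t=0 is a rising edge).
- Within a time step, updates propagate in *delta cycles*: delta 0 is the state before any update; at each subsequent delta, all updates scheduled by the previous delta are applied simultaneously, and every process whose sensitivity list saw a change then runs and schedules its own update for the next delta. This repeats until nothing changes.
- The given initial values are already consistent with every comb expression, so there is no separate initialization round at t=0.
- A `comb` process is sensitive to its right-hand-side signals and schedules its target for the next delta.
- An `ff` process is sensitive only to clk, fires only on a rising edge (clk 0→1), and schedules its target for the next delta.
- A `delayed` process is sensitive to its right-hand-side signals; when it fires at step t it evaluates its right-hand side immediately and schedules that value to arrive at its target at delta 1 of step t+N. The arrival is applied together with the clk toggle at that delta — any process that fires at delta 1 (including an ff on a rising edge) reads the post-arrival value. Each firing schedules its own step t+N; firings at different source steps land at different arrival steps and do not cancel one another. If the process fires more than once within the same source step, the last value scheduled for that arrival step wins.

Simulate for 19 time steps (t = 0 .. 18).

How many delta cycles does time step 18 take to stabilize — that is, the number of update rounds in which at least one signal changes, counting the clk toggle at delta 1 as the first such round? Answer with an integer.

4

t=0 Δ0: w0=1 w5=1 w4=1 w3=1 w1=0 clk=0 w6=0 w2=1
  Δ1: clk:0→1
  Δ2: w2:1→0
  Δ3: w6:0→1
  Δ4: w0:1→0, w1:0→1
  Δ5: w1:1→0
  (5Δ to stable)
t=1 Δ0: w0=0 w5=1 w4=1 w3=1 w1=0 clk=1 w6=1 w2=0
  Δ1: clk:1→0
  (1Δ to stable)
t=2 Δ0: w0=0 w5=1 w4=1 w3=1 w1=0 clk=0 w6=1 w2=0
  Δ1: clk:0→1
  Δ2: w2:0→1
  Δ3: w6:1→0
  Δ4: w0:0→1
  (4Δ to stable)
t=3 Δ0: w0=1 w5=1 w4=1 w3=1 w1=0 clk=1 w6=0 w2=1
  Δ1: clk:1→0
  (1Δ to stable)
t=4 Δ0: w0=1 w5=1 w4=1 w3=1 w1=0 clk=0 w6=0 w2=1
  Δ1: clk:0→1
  Δ2: w2:1→0
  Δ3: w6:0→1
  Δ4: w0:1→0, w1:0→1
  Δ5: w1:1→0
  (5Δ to stable)
t=5 Δ0: w0=0 w5=1 w4=1 w3=1 w1=0 clk=1 w6=1 w2=0
  Δ1: clk:1→0
  (1Δ to stable)
t=6 Δ0: w0=0 w5=1 w4=1 w3=1 w1=0 clk=0 w6=1 w2=0
  Δ1: clk:0→1
  Δ2: w2:0→1
  Δ3: w6:1→0
  Δ4: w0:0→1
  (4Δ to stable)
t=7 Δ0: w0=1 w5=1 w4=1 w3=1 w1=0 clk=1 w6=0 w2=1
  Δ1: clk:1→0
  (1Δ to stable)
t=8 Δ0: w0=1 w5=1 w4=1 w3=1 w1=0 clk=0 w6=0 w2=1
  Δ1: clk:0→1
  Δ2: w2:1→0
  Δ3: w6:0→1
  Δ4: w0:1→0, w1:0→1
  Δ5: w1:1→0
  (5Δ to stable)
t=9 Δ0: w0=0 w5=1 w4=1 w3=1 w1=0 clk=1 w6=1 w2=0
  Δ1: clk:1→0
  (1Δ to stable)
t=10 Δ0: w0=0 w5=1 w4=1 w3=1 w1=0 clk=0 w6=1 w2=0
  Δ1: clk:0→1
  Δ2: w2:0→1
  Δ3: w6:1→0
  Δ4: w0:0→1
  (4Δ to stable)
t=11 Δ0: w0=1 w5=1 w4=1 w3=1 w1=0 clk=1 w6=0 w2=1
  Δ1: clk:1→0
  (1Δ to stable)
t=12 Δ0: w0=1 w5=1 w4=1 w3=1 w1=0 clk=0 w6=0 w2=1
  Δ1: clk:0→1
  Δ2: w2:1→0
  Δ3: w6:0→1
  Δ4: w0:1→0, w1:0→1
  Δ5: w1:1→0
  (5Δ to stable)
t=13 Δ0: w0=0 w5=1 w4=1 w3=1 w1=0 clk=1 w6=1 w2=0
  Δ1: clk:1→0
  (1Δ to stable)
t=14 Δ0: w0=0 w5=1 w4=1 w3=1 w1=0 clk=0 w6=1 w2=0
  Δ1: clk:0→1
  Δ2: w2:0→1
  Δ3: w6:1→0
  Δ4: w0:0→1
  (4Δ to stable)
t=15 Δ0: w0=1 w5=1 w4=1 w3=1 w1=0 clk=1 w6=0 w2=1
  Δ1: clk:1→0
  (1Δ to stable)
t=16 Δ0: w0=1 w5=1 w4=1 w3=1 w1=0 clk=0 w6=0 w2=1
  Δ1: clk:0→1
  Δ2: w2:1→0
  Δ3: w6:0→1
  Δ4: w0:1→0, w1:0→1
  Δ5: w1:1→0
  (5Δ to stable)
t=17 Δ0: w0=0 w5=1 w4=1 w3=1 w1=0 clk=1 w6=1 w2=0
  Δ1: clk:1→0
  (1Δ to stable)
t=18 Δ0: w0=0 w5=1 w4=1 w3=1 w1=0 clk=0 w6=1 w2=0
  Δ1: clk:0→1
  Δ2: w2:0→1
  Δ3: w6:1→0
  Δ4: w0:0→1
  (4Δ to stable)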